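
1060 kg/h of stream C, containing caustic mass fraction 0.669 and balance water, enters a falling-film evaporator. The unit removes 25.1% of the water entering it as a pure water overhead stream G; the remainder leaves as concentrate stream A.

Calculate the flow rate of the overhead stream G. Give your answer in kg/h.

88.07 kg/h

water entering = 1060×0.331 = 350.86 kg/h; overhead removed = 0.251×350.86 = 88.066 kg/h.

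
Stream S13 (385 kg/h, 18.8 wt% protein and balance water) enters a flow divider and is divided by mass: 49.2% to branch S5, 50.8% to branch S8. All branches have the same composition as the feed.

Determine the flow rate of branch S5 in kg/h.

Branch S5 flow = 0.492×385 = 189.42 kg/h.

189.4 kg/h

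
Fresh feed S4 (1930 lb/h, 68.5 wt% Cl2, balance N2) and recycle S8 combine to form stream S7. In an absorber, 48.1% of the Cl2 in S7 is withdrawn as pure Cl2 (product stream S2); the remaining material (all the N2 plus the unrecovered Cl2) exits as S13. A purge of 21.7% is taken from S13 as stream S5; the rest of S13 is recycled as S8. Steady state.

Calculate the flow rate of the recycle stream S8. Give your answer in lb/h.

3099 lb/h

N2 enters only via S4 and leaves only via the purge: 1930×0.315 = 0.217×(N2 in S13), and the absorber passes all N2, so N2 in S7 = N2 in S13 = 2801.6 lb/h.
Cl2 in S7: m_A = 1930×0.685 + (1−0.217)·(1−0.481)·m_A, so m_A = 1322.1/0.5936 = 2227.1 lb/h.
S13 = (1−0.481)×2227.1 + 2801.6 = 3957.5 lb/h.
Recycle S8 = (1−0.217)×3957.5 = 3098.7 lb/h.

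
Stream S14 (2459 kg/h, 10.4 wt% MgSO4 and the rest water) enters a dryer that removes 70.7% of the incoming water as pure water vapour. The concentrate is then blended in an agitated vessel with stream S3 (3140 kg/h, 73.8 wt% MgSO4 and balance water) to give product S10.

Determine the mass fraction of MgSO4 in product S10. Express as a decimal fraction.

Vapour removed = 0.707×0.896×2459 = 1557.7 kg/h; concentrate = 901.29 kg/h.
MgSO4 reaching the mixer = 255.74 (from concentrate) + 3140×0.738 = 2573.1 kg/h.
Product flow = 901.29 + 3140 = 4041.3 kg/h; MgSO4 fraction = 0.637.

0.637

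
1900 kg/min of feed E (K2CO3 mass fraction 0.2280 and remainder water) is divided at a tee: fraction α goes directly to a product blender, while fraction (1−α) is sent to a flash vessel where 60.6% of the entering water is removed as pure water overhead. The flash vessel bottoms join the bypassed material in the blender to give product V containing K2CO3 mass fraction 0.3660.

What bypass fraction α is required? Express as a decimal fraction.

0.194

All 1900×0.228 = 433.2 kg/min of K2CO3 reaches V, so V = 433.2/0.366 = 1183.6 kg/min and vapour = 716.39 kg/min.
The evaporator receives (1−α)·1900 of feed at 0.772 water and removes 0.606 of that water:
0.606×0.772×(1−α)×1900 = 716.39
(1−α) = 716.39/888.88 = 0.8059;  α = 0.1941.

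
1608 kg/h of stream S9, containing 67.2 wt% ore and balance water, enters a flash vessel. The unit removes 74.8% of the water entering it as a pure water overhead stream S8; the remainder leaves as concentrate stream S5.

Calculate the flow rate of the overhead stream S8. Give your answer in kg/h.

394.5 kg/h

water entering = 1608×0.328 = 527.42 kg/h; overhead removed = 0.748×527.42 = 394.51 kg/h.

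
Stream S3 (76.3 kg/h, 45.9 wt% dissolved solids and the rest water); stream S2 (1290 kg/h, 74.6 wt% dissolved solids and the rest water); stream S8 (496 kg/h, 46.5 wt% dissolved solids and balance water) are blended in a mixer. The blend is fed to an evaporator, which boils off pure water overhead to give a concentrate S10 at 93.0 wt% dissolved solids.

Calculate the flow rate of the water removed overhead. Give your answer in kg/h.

541.9 kg/h

dissolved solids entering = 76.3×0.459 + 1290×0.746 + 496×0.465 = 1228 kg/h.
All dissolved solids reports to S10, so S10 = 1228/0.930 = 1320.4 kg/h.
Total feed = 1862.3 kg/h; overhead = 1862.3 − 1320.4 = 541.87 kg/h.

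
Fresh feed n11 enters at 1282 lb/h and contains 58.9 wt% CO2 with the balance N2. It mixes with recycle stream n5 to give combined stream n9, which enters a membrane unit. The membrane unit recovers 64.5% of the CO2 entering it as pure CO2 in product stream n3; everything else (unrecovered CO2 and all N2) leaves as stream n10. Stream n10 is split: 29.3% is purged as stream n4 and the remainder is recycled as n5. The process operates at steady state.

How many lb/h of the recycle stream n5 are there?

1524 lb/h

N2 enters only via n11 and leaves only via the purge: 1282×0.411 = 0.293×(N2 in n10), and the membrane unit passes all N2, so N2 in n9 = N2 in n10 = 1798.3 lb/h.
CO2 in n9: m_A = 1282×0.589 + (1−0.293)·(1−0.645)·m_A, so m_A = 755.1/0.7490 = 1008.1 lb/h.
n10 = (1−0.645)×1008.1 + 1798.3 = 2156.2 lb/h.
Recycle n5 = (1−0.293)×2156.2 = 1524.4 lb/h.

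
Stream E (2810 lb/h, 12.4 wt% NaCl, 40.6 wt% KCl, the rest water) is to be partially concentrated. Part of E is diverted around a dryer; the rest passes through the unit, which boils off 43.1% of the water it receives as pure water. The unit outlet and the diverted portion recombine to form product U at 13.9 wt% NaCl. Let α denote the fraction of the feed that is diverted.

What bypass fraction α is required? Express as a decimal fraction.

0.467

All 2810×0.124 = 348.44 lb/h of NaCl reaches U, so U = 348.44/0.139 = 2506.8 lb/h and vapour = 303.24 lb/h.
The evaporator receives (1−α)·2810 of feed at 0.470 water and removes 0.431 of that water:
0.431×0.470×(1−α)×2810 = 303.24
(1−α) = 303.24/569.22 = 0.5327;  α = 0.4673.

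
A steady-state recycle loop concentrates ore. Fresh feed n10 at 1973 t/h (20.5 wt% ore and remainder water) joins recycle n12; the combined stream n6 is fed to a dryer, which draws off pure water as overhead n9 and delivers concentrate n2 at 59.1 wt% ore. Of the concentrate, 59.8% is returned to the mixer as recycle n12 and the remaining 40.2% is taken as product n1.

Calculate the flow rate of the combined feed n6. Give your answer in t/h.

2991 t/h

Overall ore balance (none leaves overhead): ore in fresh feed = ore in product, i.e. 1973×0.205 = (1−0.598)·n2·0.591.
n2 = 404.46/(0.591×0.402) = 1702.4 t/h.
Recycle n12 = 0.598×1702.4 = 1018 t/h.
Combined feed n6 = 1973 + 1018 = 2991 t/h.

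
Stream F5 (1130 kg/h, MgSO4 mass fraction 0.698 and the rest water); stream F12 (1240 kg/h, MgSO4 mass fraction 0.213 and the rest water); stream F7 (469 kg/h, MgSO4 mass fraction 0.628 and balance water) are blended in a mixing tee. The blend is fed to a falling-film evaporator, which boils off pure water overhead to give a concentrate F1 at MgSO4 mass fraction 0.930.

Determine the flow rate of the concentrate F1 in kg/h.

MgSO4 entering = 1130×0.698 + 1240×0.213 + 469×0.628 = 1347.4 kg/h.
All MgSO4 reports to F1, so F1 = 1347.4/0.930 = 1448.8 kg/h.

1449 kg/h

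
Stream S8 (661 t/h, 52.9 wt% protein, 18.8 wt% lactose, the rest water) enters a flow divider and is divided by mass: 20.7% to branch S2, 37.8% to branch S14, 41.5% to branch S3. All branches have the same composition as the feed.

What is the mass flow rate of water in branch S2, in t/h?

Branch S2 total = 0.207×661 = 136.83 t/h.
water in S2 = 0.283×136.83 = 38.722 t/h.

38.72 t/h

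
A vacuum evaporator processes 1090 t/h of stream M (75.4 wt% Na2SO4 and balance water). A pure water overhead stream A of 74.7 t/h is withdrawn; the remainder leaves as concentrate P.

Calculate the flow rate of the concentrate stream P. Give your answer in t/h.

1015 t/h

Concentrate = 1090 − 74.7 = 1015.3 t/h.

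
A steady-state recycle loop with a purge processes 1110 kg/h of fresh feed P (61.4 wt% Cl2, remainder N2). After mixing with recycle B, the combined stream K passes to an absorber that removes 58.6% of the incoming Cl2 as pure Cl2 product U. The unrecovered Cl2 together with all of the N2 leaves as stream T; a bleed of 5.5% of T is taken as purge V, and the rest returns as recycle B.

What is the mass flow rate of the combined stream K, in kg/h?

8910 kg/h

N2 enters only via P and leaves only via the purge: 1110×0.386 = 0.055×(N2 in T), and the absorber passes all N2, so N2 in K = N2 in T = 7790.2 kg/h.
Cl2 in K: m_A = 1110×0.614 + (1−0.055)·(1−0.586)·m_A, so m_A = 681.54/0.6088 = 1119.5 kg/h.
K = 1119.5 + 7790.2 = 8909.7 kg/h.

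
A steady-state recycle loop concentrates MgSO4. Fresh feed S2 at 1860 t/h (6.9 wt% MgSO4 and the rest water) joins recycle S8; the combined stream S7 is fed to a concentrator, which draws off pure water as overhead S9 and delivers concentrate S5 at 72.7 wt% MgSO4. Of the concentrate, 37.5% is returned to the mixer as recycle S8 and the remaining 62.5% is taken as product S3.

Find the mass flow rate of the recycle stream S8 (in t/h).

Overall MgSO4 balance (none leaves overhead): MgSO4 in fresh feed = MgSO4 in product, i.e. 1860×0.069 = (1−0.375)·S5·0.727.
S5 = 128.34/(0.727×0.625) = 282.45 t/h.
Recycle S8 = 0.375×282.45 = 105.92 t/h.

105.9 t/h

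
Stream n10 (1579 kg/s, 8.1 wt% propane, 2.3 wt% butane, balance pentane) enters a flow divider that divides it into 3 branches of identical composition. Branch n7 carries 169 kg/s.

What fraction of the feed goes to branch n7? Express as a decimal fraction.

0.107

Fraction to n7 = 169/1579 = 0.1070.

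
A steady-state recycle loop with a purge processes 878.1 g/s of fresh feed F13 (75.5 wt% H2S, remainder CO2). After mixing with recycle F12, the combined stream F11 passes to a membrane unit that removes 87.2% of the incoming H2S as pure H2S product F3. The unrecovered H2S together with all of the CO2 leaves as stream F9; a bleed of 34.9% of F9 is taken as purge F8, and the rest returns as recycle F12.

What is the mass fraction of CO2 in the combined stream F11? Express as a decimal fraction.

CO2 enters only via F13 and leaves only via the purge: 878.1×0.245 = 0.349×(CO2 in F9), and the membrane unit passes all CO2, so CO2 in F11 = CO2 in F9 = 616.43 g/s.
H2S in F11: m_A = 878.1×0.755 + (1−0.349)·(1−0.872)·m_A, so m_A = 662.97/0.9167 = 723.23 g/s.
F11 = 723.23 + 616.43 = 1339.7 g/s.
CO2 fraction in F11 = 616.43/1339.7 = 0.460.

0.460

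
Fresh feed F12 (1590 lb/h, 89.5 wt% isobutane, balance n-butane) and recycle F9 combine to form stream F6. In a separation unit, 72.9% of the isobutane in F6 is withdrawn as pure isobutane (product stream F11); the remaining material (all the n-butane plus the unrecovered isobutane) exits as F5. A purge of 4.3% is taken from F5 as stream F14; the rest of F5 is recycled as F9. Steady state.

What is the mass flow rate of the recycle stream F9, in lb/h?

4214 lb/h

n-butane enters only via F12 and leaves only via the purge: 1590×0.105 = 0.043×(n-butane in F5), and the separation unit passes all n-butane, so n-butane in F6 = n-butane in F5 = 3882.6 lb/h.
isobutane in F6: m_A = 1590×0.895 + (1−0.043)·(1−0.729)·m_A, so m_A = 1423/0.7407 = 1921.3 lb/h.
F5 = (1−0.729)×1921.3 + 3882.6 = 4403.2 lb/h.
Recycle F9 = (1−0.043)×4403.2 = 4213.9 lb/h.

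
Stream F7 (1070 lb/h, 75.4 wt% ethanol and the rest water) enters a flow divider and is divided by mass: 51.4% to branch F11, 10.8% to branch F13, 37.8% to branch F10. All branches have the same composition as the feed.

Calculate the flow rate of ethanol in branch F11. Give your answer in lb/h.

414.7 lb/h

Branch F11 total = 0.514×1070 = 549.98 lb/h.
ethanol in F11 = 0.754×549.98 = 414.68 lb/h.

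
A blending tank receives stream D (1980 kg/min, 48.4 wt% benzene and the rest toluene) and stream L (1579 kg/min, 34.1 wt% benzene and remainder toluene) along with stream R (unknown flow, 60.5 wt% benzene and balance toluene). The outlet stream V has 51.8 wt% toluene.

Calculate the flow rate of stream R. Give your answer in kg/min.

Let R be the unknown flow. Total out = 3559 + R.
toluene balance: 2062.2 + 0.395·R = 0.518·(3559 + R)
(0.395 − 0.518)·R = 0.518×3559 − 2062.2 = -218.68
R = -218.68 / -0.123 = 1777.9 kg/min

1778 kg/min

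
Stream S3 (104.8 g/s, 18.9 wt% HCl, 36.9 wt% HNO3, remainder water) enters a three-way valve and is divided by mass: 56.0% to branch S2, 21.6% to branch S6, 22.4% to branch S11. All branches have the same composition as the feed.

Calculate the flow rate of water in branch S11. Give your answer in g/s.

Branch S11 total = 0.224×104.8 = 23.475 g/s.
water in S11 = 0.442×23.475 = 10.376 g/s.

10.38 g/s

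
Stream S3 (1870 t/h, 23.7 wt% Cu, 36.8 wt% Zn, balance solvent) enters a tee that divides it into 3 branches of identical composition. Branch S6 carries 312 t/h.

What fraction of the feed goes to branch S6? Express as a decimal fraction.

Fraction to S6 = 312/1870 = 0.1668.

0.167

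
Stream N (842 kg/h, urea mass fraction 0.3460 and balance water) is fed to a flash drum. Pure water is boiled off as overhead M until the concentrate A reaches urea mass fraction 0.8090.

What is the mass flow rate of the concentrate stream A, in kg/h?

360.1 kg/h

urea is conserved: 842×0.346 = 291.33 kg/h all reports to the concentrate.
Concentrate = 291.33/(target fraction) = 360.11 kg/h.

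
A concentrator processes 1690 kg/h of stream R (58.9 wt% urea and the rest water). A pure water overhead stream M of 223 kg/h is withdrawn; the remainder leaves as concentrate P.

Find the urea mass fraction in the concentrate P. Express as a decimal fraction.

0.679

urea is not removed: 1690×0.589 = 995.41 kg/h of urea enters P.
Concentrate = 1690 − 223 = 1467 kg/h.
Mass fraction = 995.41/1467 = 0.679.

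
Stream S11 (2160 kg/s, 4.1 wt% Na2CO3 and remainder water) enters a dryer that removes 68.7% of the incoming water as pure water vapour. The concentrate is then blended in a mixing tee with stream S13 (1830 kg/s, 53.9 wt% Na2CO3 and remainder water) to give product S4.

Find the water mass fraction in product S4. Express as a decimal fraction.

Vapour removed = 0.687×0.959×2160 = 1423.1 kg/s; concentrate = 736.92 kg/s.
water reaching the mixer = 648.36 (from concentrate) + 1830×0.461 = 1492 kg/s.
Product flow = 736.92 + 1830 = 2566.9 kg/s; water fraction = 0.581.

0.581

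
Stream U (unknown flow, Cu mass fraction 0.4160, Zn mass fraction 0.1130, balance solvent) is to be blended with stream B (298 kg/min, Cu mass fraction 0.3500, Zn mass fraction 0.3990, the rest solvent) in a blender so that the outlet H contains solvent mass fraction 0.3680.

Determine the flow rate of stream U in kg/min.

338.5 kg/min

Let U be the unknown flow. Total out = 298 + U.
solvent balance: 74.798 + 0.471·U = 0.368·(298 + U)
(0.471 − 0.368)·U = 0.368×298 − 74.798 = 34.866
U = 34.866 / 0.103 = 338.5 kg/min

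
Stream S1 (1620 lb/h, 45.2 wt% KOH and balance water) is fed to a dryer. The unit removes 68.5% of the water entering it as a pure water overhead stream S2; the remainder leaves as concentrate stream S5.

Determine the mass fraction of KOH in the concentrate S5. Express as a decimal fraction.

KOH is not removed: 1620×0.452 = 732.24 lb/h of KOH enters S5.
water entering = 1620×0.548 = 887.76 lb/h; overhead removed = 0.685×887.76 = 608.12 lb/h.
Concentrate = 1620 − 608.12 = 1011.9 lb/h.
Mass fraction = 732.24/1011.9 = 0.724.

0.724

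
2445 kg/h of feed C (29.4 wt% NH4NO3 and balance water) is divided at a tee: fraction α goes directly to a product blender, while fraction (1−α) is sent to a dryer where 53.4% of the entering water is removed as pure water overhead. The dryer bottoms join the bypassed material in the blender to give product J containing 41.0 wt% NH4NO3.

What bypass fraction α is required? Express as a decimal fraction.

0.250

All 2445×0.294 = 718.83 kg/h of NH4NO3 reaches J, so J = 718.83/0.410 = 1753.2 kg/h and vapour = 691.76 kg/h.
The evaporator receives (1−α)·2445 of feed at 0.706 water and removes 0.534 of that water:
0.534×0.706×(1−α)×2445 = 691.76
(1−α) = 691.76/921.77 = 0.7505;  α = 0.2495.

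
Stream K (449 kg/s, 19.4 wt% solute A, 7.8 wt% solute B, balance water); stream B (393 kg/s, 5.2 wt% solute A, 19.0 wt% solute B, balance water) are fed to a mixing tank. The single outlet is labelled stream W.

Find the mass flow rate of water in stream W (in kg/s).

624.8 kg/s

water out = water in = 449×0.728 + 393×0.758 = 624.77 kg/s.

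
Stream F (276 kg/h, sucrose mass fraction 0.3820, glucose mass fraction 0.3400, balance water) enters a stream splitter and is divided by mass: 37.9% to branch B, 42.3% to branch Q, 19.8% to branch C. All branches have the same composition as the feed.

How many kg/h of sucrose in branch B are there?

39.96 kg/h

Branch B total = 0.379×276 = 104.6 kg/h.
sucrose in B = 0.382×104.6 = 39.959 kg/h.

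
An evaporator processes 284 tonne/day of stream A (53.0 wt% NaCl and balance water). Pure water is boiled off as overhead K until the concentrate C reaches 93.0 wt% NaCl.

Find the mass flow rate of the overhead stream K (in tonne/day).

122.2 tonne/day

NaCl is conserved: 284×0.530 = 150.52 tonne/day all reports to the concentrate.
Concentrate = 150.52/(target fraction) = 161.85 tonne/day.
Overhead = 284 − 161.85 = 122.15 tonne/day.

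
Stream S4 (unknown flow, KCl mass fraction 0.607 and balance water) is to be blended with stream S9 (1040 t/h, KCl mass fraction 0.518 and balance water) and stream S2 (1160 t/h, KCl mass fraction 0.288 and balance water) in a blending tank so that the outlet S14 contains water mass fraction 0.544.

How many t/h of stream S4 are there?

863.6 t/h

Let S4 be the unknown flow. Total out = 2200 + S4.
water balance: 1327.2 + 0.393·S4 = 0.544·(2200 + S4)
(0.393 − 0.544)·S4 = 0.544×2200 − 1327.2 = -130.4
S4 = -130.4 / -0.151 = 863.58 t/h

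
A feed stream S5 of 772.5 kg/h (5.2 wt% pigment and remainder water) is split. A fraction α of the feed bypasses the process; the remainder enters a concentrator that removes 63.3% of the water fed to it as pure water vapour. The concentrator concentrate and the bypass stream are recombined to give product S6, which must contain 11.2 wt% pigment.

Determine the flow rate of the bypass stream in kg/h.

82.86 kg/h

All 772.5×0.052 = 40.17 kg/h of pigment reaches S6, so S6 = 40.17/0.112 = 358.66 kg/h and vapour = 413.84 kg/h.
The evaporator receives (1−α)·772.5 of feed at 0.948 water and removes 0.633 of that water:
0.633×0.948×(1−α)×772.5 = 413.84
(1−α) = 413.84/463.56 = 0.8927;  α = 0.1073.
Bypass flow = 0.1073×772.5 = 82.864 kg/h.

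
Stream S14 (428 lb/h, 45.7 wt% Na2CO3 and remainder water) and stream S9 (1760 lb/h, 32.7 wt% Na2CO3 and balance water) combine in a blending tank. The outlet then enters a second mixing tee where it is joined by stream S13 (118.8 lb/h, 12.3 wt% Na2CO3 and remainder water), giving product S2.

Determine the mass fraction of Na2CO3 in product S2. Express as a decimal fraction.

0.341

Overall, product flow = 2306.8 lb/h.
Na2CO3 in = 428×0.457 + 1760×0.327 + 118.8×0.123 = 785.73 lb/h.
Na2CO3 fraction in S2 = 0.341.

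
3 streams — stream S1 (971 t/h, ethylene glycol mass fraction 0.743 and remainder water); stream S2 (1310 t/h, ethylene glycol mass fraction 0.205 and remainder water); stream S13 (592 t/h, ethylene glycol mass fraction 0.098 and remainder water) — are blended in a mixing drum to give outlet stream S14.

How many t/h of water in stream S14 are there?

1825 t/h

water out = water in = 971×0.257 + 1310×0.795 + 592×0.902 = 1825 t/h.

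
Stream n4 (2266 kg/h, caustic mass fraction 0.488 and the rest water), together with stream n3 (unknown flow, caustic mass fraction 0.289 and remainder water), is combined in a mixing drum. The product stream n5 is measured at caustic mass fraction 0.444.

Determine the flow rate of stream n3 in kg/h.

Let n3 be the unknown flow. Total out = 2266 + n3.
caustic balance: 1105.8 + 0.289·n3 = 0.444·(2266 + n3)
(0.289 − 0.444)·n3 = 0.444×2266 − 1105.8 = -99.704
n3 = -99.704 / -0.155 = 643.25 kg/h

643.3 kg/h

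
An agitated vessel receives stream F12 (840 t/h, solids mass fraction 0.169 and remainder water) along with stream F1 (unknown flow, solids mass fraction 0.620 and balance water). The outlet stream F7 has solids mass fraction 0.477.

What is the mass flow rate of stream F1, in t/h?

Let F1 be the unknown flow. Total out = 840 + F1.
solids balance: 141.96 + 0.620·F1 = 0.477·(840 + F1)
(0.620 − 0.477)·F1 = 0.477×840 − 141.96 = 258.72
F1 = 258.72 / 0.143 = 1809.2 t/h

1809 t/h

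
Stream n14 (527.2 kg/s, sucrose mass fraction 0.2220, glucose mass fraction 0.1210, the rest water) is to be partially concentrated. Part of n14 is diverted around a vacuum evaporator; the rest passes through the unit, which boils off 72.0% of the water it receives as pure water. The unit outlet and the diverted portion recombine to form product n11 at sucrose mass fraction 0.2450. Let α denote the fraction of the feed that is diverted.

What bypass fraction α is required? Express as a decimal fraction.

All 527.2×0.222 = 117.04 kg/s of sucrose reaches n11, so n11 = 117.04/0.245 = 477.71 kg/s and vapour = 49.492 kg/s.
The evaporator receives (1−α)·527.2 of feed at 0.657 water and removes 0.720 of that water:
0.720×0.657×(1−α)×527.2 = 49.492
(1−α) = 49.492/249.39 = 0.1985;  α = 0.8015.

0.802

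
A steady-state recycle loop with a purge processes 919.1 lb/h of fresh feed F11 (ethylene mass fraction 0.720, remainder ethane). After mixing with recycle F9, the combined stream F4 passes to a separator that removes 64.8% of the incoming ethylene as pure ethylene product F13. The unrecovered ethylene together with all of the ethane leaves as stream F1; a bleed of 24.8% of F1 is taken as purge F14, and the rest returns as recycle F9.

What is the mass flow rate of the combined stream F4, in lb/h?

1938 lb/h

ethane enters only via F11 and leaves only via the purge: 919.1×0.280 = 0.248×(ethane in F1), and the separator passes all ethane, so ethane in F4 = ethane in F1 = 1037.7 lb/h.
ethylene in F4: m_A = 919.1×0.720 + (1−0.248)·(1−0.648)·m_A, so m_A = 661.75/0.7353 = 899.98 lb/h.
F4 = 899.98 + 1037.7 = 1937.7 lb/h.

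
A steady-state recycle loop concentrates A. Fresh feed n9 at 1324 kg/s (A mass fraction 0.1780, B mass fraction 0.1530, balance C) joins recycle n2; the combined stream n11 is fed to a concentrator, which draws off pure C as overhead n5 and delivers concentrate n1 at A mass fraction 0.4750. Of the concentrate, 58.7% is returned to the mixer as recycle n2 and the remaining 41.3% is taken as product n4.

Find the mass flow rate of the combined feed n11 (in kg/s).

2029 kg/s

Overall A balance (none leaves overhead): A in fresh feed = A in product, i.e. 1324×0.178 = (1−0.587)·n1·0.475.
n1 = 235.67/(0.475×0.413) = 1201.3 kg/s.
Recycle n2 = 0.587×1201.3 = 705.18 kg/s.
Combined feed n11 = 1324 + 705.18 = 2029.2 kg/s.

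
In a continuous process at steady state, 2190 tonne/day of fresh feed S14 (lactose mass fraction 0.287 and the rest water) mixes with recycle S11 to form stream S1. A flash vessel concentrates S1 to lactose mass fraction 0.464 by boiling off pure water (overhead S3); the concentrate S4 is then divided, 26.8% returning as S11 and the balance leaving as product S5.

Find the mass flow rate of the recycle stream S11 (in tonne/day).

495.9 tonne/day

Overall lactose balance (none leaves overhead): lactose in fresh feed = lactose in product, i.e. 2190×0.287 = (1−0.268)·S4·0.464.
S4 = 628.53/(0.464×0.732) = 1850.5 tonne/day.
Recycle S11 = 0.268×1850.5 = 495.94 tonne/day.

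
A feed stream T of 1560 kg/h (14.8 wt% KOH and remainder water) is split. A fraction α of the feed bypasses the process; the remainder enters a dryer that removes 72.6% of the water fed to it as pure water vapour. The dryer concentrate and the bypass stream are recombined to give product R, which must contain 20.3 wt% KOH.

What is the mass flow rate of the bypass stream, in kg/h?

876.7 kg/h

All 1560×0.148 = 230.88 kg/h of KOH reaches R, so R = 230.88/0.203 = 1137.3 kg/h and vapour = 422.66 kg/h.
The evaporator receives (1−α)·1560 of feed at 0.852 water and removes 0.726 of that water:
0.726×0.852×(1−α)×1560 = 422.66
(1−α) = 422.66/964.94 = 0.4380;  α = 0.5620.
Bypass flow = 0.5620×1560 = 876.69 kg/h.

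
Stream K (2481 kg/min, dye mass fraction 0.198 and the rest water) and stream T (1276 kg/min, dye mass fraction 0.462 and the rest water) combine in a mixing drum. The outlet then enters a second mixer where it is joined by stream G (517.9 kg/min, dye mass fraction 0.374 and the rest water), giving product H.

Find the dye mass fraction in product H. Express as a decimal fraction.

0.298

Overall, product flow = 4274.9 kg/min.
dye in = 2481×0.198 + 1276×0.462 + 517.9×0.374 = 1274.4 kg/min.
dye fraction in H = 0.298.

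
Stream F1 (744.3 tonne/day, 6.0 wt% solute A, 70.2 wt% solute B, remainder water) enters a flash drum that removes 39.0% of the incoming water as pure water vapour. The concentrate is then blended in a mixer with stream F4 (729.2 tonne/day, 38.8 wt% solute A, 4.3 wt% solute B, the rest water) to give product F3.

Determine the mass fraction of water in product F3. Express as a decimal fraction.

0.372

Vapour removed = 0.390×0.238×744.3 = 69.086 tonne/day; concentrate = 675.21 tonne/day.
water reaching the mixer = 108.06 (from concentrate) + 729.2×0.569 = 522.97 tonne/day.
Product flow = 675.21 + 729.2 = 1404.4 tonne/day; water fraction = 0.372.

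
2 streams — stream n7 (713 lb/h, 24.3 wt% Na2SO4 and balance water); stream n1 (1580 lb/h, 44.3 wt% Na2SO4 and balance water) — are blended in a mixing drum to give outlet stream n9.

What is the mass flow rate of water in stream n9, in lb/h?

water out = water in = 713×0.757 + 1580×0.557 = 1419.8 lb/h.

1420 lb/h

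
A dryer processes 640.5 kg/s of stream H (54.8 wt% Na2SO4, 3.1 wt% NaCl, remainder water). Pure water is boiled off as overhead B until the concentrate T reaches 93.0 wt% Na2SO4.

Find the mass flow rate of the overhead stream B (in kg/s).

Na2SO4 is conserved: 640.5×0.548 = 350.99 kg/s all reports to the concentrate.
Concentrate = 350.99/(target fraction) = 377.41 kg/s.
Overhead = 640.5 − 377.41 = 263.09 kg/s.

263.1 kg/s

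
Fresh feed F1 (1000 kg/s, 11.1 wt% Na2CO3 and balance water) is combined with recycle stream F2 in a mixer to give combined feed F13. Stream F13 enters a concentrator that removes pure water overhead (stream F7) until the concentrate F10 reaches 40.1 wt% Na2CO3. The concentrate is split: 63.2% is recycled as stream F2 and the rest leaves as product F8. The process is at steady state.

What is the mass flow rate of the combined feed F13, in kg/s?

Overall Na2CO3 balance (none leaves overhead): Na2CO3 in fresh feed = Na2CO3 in product, i.e. 1000×0.111 = (1−0.632)·F10·0.401.
F10 = 111/(0.401×0.368) = 752.2 kg/s.
Recycle F2 = 0.632×752.2 = 475.39 kg/s.
Combined feed F13 = 1000 + 475.39 = 1475.4 kg/s.

1475 kg/s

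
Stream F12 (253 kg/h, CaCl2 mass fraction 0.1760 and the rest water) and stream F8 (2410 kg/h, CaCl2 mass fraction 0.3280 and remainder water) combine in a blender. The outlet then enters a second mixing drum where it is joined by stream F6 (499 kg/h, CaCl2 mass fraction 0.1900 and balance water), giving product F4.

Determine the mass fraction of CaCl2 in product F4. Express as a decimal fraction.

Overall, product flow = 3162 kg/h.
CaCl2 in = 253×0.176 + 2410×0.328 + 499×0.190 = 929.82 kg/h.
CaCl2 fraction in F4 = 0.2941.

0.2941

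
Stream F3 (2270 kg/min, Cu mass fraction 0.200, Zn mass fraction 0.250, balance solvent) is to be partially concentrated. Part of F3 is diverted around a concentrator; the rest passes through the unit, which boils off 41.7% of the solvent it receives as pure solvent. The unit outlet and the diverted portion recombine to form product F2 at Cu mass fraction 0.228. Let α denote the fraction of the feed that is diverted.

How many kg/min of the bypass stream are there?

All 2270×0.200 = 454 kg/min of Cu reaches F2, so F2 = 454/0.228 = 1991.2 kg/min and vapour = 278.77 kg/min.
The evaporator receives (1−α)·2270 of feed at 0.550 solvent and removes 0.417 of that solvent:
0.417×0.550×(1−α)×2270 = 278.77
(1−α) = 278.77/520.62 = 0.5355;  α = 0.4645.
Bypass flow = 0.4645×2270 = 1054.5 kg/min.

1055 kg/min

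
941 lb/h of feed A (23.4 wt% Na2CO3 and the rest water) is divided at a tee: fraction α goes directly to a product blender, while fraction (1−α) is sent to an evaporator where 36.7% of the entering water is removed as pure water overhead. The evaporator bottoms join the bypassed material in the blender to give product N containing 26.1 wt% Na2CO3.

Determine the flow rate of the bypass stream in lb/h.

All 941×0.234 = 220.19 lb/h of Na2CO3 reaches N, so N = 220.19/0.261 = 843.66 lb/h and vapour = 97.345 lb/h.
The evaporator receives (1−α)·941 of feed at 0.766 water and removes 0.367 of that water:
0.367×0.766×(1−α)×941 = 97.345
(1−α) = 97.345/264.54 = 0.3680;  α = 0.6320.
Bypass flow = 0.6320×941 = 594.73 lb/h.

594.7 lb/h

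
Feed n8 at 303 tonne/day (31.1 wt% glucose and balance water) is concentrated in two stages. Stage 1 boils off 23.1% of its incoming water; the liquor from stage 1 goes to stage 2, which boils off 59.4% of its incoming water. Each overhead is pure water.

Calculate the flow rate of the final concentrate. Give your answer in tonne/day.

water in feed = 303×0.689 = 208.77 tonne/day.
After stage 1: water left = (1−0.231)×208.77 = 160.54; stream total = 254.77 tonne/day.
After stage 2: water left = (1−0.594)×160.54 = 65.18; final concentrate = 159.41 tonne/day.

159.4 tonne/day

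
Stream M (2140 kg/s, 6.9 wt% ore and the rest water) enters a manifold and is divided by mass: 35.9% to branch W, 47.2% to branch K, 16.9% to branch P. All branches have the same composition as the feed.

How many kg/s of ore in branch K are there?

69.7 kg/s

Branch K total = 0.472×2140 = 1010.1 kg/s.
ore in K = 0.069×1010.1 = 69.696 kg/s.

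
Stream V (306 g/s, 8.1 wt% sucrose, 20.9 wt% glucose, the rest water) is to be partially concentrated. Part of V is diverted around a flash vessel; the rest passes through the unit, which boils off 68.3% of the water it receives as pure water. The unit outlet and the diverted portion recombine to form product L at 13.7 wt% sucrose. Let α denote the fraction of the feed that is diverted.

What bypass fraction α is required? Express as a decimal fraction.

0.157

All 306×0.081 = 24.786 g/s of sucrose reaches L, so L = 24.786/0.137 = 180.92 g/s and vapour = 125.08 g/s.
The evaporator receives (1−α)·306 of feed at 0.710 water and removes 0.683 of that water:
0.683×0.710×(1−α)×306 = 125.08
(1−α) = 125.08/148.39 = 0.8429;  α = 0.1571.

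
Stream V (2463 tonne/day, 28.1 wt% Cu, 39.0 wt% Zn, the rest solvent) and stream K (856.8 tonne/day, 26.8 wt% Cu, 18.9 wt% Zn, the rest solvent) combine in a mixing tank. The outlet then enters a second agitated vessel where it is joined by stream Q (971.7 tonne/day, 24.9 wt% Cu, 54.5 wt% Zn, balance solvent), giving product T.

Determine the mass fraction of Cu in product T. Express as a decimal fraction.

Overall, product flow = 4291.5 tonne/day.
Cu in = 2463×0.281 + 856.8×0.268 + 971.7×0.249 = 1163.7 tonne/day.
Cu fraction in T = 0.271.

0.271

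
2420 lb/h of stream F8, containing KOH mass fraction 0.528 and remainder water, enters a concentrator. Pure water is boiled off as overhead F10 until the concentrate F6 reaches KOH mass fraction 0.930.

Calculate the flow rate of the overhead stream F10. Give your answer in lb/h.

KOH is conserved: 2420×0.528 = 1277.8 lb/h all reports to the concentrate.
Concentrate = 1277.8/(target fraction) = 1373.9 lb/h.
Overhead = 2420 − 1373.9 = 1046.1 lb/h.

1046 lb/h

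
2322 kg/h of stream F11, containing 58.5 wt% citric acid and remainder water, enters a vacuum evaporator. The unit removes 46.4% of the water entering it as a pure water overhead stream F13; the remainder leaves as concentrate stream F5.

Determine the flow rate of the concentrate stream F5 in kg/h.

water entering = 2322×0.415 = 963.63 kg/h; overhead removed = 0.464×963.63 = 447.12 kg/h.
Concentrate = 2322 − 447.12 = 1874.9 kg/h.

1875 kg/h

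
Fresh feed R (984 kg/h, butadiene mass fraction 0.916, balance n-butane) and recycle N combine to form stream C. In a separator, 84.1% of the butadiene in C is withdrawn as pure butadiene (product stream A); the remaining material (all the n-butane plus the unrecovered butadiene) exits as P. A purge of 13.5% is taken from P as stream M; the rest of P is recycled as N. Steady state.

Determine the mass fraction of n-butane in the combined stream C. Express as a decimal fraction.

n-butane enters only via R and leaves only via the purge: 984×0.084 = 0.135×(n-butane in P), and the separator passes all n-butane, so n-butane in C = n-butane in P = 612.27 kg/h.
butadiene in C: m_A = 984×0.916 + (1−0.135)·(1−0.841)·m_A, so m_A = 901.34/0.8625 = 1045.1 kg/h.
C = 1045.1 + 612.27 = 1657.3 kg/h.
n-butane fraction in C = 612.27/1657.3 = 0.369.

0.369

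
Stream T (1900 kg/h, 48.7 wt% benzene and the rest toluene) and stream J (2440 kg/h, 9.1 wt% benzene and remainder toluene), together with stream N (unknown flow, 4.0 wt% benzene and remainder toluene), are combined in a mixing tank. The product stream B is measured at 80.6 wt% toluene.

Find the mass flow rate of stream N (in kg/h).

Let N be the unknown flow. Total out = 4340 + N.
toluene balance: 3192.7 + 0.960·N = 0.806·(4340 + N)
(0.960 − 0.806)·N = 0.806×4340 − 3192.7 = 305.38
N = 305.38 / 0.154 = 1983 kg/h

1983 kg/h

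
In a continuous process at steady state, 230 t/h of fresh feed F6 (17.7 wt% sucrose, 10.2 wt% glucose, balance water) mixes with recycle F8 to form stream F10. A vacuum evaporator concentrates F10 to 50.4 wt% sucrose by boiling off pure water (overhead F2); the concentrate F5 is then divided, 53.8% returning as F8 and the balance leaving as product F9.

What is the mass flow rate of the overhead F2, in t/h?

Overall sucrose balance (none leaves overhead): sucrose in fresh feed = sucrose in product, i.e. 230×0.177 = (1−0.538)·F5·0.504.
F5 = 40.71/(0.504×0.462) = 174.84 t/h.
Recycle F8 = 0.538×174.84 = 94.061 t/h.
Combined feed F10 = 230 + 94.061 = 324.06 t/h.
Overhead F2 = F10 − F5 = 324.06 − 174.84 = 149.23 t/h.

149.2 t/h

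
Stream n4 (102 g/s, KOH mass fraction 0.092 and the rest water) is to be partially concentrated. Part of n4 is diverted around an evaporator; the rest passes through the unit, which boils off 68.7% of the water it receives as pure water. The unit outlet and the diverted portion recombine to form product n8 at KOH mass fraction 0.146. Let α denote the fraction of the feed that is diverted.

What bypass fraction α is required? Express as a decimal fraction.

0.407

All 102×0.092 = 9.384 g/s of KOH reaches n8, so n8 = 9.384/0.146 = 64.274 g/s and vapour = 37.726 g/s.
The evaporator receives (1−α)·102 of feed at 0.908 water and removes 0.687 of that water:
0.687×0.908×(1−α)×102 = 37.726
(1−α) = 37.726/63.627 = 0.5929;  α = 0.4071.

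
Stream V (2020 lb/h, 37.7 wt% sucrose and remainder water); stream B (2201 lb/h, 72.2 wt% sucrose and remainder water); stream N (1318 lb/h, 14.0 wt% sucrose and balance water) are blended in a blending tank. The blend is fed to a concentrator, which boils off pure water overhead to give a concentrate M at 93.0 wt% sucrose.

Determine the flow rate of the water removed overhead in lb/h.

sucrose entering = 2020×0.377 + 2201×0.722 + 1318×0.140 = 2535.2 lb/h.
All sucrose reports to M, so M = 2535.2/0.930 = 2726 lb/h.
Total feed = 5539 lb/h; overhead = 5539 − 2726 = 2813 lb/h.

2813 lb/h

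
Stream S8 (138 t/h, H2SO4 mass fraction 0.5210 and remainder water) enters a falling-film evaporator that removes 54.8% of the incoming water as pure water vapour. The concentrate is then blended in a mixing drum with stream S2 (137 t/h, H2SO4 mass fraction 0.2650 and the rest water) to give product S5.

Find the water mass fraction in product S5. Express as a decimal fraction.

Vapour removed = 0.548×0.479×138 = 36.224 t/h; concentrate = 101.78 t/h.
water reaching the mixer = 29.878 (from concentrate) + 137×0.735 = 130.57 t/h.
Product flow = 101.78 + 137 = 238.78 t/h; water fraction = 0.5468.

0.5468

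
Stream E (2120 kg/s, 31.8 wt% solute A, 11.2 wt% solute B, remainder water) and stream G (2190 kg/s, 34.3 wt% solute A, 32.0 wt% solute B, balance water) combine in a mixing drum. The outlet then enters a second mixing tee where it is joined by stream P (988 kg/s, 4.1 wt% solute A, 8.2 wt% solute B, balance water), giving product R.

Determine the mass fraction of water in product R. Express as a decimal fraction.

0.5309

Overall, product flow = 5298 kg/s.
water in = 2120×0.570 + 2190×0.337 + 988×0.877 = 2812.9 kg/s.
water fraction in R = 0.5309.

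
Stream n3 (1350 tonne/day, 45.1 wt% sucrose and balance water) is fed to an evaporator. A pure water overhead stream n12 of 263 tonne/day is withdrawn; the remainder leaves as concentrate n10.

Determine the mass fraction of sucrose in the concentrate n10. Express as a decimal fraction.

sucrose is not removed: 1350×0.451 = 608.85 tonne/day of sucrose enters n10.
Concentrate = 1350 − 263 = 1087 tonne/day.
Mass fraction = 608.85/1087 = 0.560.

0.560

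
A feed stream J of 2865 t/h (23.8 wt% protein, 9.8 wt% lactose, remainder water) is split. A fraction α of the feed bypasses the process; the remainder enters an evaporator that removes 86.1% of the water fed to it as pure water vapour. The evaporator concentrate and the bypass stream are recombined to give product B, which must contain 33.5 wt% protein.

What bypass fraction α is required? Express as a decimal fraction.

0.494

All 2865×0.238 = 681.87 t/h of protein reaches B, so B = 681.87/0.335 = 2035.4 t/h and vapour = 829.57 t/h.
The evaporator receives (1−α)·2865 of feed at 0.664 water and removes 0.861 of that water:
0.861×0.664×(1−α)×2865 = 829.57
(1−α) = 829.57/1637.9 = 0.5065;  α = 0.4935.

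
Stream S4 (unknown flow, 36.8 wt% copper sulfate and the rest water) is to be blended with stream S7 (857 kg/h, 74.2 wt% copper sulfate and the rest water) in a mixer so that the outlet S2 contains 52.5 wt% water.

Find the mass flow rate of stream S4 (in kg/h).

2138 kg/h

Let S4 be the unknown flow. Total out = 857 + S4.
water balance: 221.11 + 0.632·S4 = 0.525·(857 + S4)
(0.632 − 0.525)·S4 = 0.525×857 − 221.11 = 228.82
S4 = 228.82 / 0.107 = 2138.5 kg/h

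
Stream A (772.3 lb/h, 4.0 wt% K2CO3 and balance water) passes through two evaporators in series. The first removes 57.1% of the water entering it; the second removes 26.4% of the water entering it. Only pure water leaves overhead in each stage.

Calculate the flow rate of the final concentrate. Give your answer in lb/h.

water in feed = 772.3×0.960 = 741.41 lb/h.
After stage 1: water left = (1−0.571)×741.41 = 318.06; stream total = 348.96 lb/h.
After stage 2: water left = (1−0.264)×318.06 = 234.1; final concentrate = 264.99 lb/h.

265 lb/h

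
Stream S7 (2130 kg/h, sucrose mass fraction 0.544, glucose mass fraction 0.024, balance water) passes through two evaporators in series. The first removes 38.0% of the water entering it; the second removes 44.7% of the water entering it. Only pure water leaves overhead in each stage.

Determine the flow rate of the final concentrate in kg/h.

water in feed = 2130×0.432 = 920.16 kg/h.
After stage 1: water left = (1−0.380)×920.16 = 570.5; stream total = 1780.3 kg/h.
After stage 2: water left = (1−0.447)×570.5 = 315.49; final concentrate = 1525.3 kg/h.

1525 kg/h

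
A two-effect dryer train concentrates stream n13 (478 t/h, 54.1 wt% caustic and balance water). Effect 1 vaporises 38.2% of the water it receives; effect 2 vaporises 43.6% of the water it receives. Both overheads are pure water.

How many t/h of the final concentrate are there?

water in feed = 478×0.459 = 219.4 t/h.
After stage 1: water left = (1−0.382)×219.4 = 135.59; stream total = 394.19 t/h.
After stage 2: water left = (1−0.436)×135.59 = 76.473; final concentrate = 335.07 t/h.

335.1 t/h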